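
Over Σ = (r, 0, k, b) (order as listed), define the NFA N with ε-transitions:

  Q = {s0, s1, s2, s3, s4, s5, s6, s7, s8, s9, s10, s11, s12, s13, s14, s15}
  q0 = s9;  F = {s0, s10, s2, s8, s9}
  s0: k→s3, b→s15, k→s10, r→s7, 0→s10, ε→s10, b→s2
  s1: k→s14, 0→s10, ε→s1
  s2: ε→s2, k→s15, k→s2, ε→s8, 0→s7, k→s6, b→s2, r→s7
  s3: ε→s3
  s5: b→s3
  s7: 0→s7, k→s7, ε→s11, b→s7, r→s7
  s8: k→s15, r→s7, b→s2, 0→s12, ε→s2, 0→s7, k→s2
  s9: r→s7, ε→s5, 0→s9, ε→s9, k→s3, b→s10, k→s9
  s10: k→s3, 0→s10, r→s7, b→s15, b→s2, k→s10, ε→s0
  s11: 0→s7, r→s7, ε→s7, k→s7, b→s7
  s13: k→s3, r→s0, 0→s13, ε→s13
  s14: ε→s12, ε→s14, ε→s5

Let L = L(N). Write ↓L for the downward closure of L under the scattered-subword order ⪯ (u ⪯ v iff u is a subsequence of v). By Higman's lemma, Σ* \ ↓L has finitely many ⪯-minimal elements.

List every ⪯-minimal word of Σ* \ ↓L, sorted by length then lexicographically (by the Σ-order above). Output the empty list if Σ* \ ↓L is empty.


A = [r, bb0].

|Q|=16, |F|=5, |δ|=58 (15 ε).
min D↑ (4 st, q0=0, F={1}): 0:r→1,0→0,k→0,b→2 1:r→1,0→1,k→1,b→1 2:r→1,0→2,k→2,b→3 3:r→1,0→1,k→3,b→3 (ε-aug+det+¬).
'r': run [12, 2] end={s11,s7} rej; 1/1 del acc.
'bb0': |S_i|=[12, 10, 7, 3] end={s11,s12,s7} ∉↓L; 3/3 single-dels accept.
2 words, ⪯-incomp.


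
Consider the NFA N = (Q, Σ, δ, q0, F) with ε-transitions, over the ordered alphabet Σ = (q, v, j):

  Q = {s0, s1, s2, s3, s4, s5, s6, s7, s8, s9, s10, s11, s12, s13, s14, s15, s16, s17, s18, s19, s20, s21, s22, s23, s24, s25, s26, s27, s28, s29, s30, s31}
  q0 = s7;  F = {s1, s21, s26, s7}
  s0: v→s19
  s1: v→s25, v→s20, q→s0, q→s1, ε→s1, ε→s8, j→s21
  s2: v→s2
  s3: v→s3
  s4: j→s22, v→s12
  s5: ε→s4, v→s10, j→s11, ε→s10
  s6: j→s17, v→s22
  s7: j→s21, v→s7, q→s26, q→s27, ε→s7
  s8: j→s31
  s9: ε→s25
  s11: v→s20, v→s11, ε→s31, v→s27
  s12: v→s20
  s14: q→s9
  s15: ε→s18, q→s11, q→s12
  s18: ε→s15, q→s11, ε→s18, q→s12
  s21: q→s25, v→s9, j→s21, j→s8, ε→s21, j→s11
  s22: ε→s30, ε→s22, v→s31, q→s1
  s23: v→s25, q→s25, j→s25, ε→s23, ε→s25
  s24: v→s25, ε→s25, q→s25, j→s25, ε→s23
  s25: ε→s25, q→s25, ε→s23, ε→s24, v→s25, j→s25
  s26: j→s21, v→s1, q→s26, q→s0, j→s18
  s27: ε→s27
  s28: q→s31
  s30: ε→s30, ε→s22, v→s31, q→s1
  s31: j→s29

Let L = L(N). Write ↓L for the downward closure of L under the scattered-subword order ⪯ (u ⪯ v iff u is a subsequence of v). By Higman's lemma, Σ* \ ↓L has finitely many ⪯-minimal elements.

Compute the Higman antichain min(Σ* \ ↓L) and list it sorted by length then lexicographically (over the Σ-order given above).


min(Σ*\↓L) = [jq, jv, qvv].

|Q|=32, |F|=4, |δ|=76 (23 ε).
min D↑ (5 st, q0=0, F={4}): 0:q→1,v→0,j→2 1:q→1,v→3,j→2 2:q→4,v→4,j→2 3:q→3,v→4,j→2 4:q→4,v→4,j→4 (ε-aug+det+¬).
'jq': run [19, 14, 9] end={s11,s12,s20,s23,s24,s25,s27,s29,s31} rej; 2/2 single-dels accept.
'jv': run [19, 14, 9] end={s11,s20,s23,s24,s25,s27,s29,s31,s9} ∉↓L; 2/2 del acc.
'qvv': |S_i|=[19, 18, 14, 10] end={s11,s19,s20,s23,s24,s25,s27,s29,s31,s9} ∉↓L; 3/3 deletions ∈↓L.
3 words, ⪯-incomp.


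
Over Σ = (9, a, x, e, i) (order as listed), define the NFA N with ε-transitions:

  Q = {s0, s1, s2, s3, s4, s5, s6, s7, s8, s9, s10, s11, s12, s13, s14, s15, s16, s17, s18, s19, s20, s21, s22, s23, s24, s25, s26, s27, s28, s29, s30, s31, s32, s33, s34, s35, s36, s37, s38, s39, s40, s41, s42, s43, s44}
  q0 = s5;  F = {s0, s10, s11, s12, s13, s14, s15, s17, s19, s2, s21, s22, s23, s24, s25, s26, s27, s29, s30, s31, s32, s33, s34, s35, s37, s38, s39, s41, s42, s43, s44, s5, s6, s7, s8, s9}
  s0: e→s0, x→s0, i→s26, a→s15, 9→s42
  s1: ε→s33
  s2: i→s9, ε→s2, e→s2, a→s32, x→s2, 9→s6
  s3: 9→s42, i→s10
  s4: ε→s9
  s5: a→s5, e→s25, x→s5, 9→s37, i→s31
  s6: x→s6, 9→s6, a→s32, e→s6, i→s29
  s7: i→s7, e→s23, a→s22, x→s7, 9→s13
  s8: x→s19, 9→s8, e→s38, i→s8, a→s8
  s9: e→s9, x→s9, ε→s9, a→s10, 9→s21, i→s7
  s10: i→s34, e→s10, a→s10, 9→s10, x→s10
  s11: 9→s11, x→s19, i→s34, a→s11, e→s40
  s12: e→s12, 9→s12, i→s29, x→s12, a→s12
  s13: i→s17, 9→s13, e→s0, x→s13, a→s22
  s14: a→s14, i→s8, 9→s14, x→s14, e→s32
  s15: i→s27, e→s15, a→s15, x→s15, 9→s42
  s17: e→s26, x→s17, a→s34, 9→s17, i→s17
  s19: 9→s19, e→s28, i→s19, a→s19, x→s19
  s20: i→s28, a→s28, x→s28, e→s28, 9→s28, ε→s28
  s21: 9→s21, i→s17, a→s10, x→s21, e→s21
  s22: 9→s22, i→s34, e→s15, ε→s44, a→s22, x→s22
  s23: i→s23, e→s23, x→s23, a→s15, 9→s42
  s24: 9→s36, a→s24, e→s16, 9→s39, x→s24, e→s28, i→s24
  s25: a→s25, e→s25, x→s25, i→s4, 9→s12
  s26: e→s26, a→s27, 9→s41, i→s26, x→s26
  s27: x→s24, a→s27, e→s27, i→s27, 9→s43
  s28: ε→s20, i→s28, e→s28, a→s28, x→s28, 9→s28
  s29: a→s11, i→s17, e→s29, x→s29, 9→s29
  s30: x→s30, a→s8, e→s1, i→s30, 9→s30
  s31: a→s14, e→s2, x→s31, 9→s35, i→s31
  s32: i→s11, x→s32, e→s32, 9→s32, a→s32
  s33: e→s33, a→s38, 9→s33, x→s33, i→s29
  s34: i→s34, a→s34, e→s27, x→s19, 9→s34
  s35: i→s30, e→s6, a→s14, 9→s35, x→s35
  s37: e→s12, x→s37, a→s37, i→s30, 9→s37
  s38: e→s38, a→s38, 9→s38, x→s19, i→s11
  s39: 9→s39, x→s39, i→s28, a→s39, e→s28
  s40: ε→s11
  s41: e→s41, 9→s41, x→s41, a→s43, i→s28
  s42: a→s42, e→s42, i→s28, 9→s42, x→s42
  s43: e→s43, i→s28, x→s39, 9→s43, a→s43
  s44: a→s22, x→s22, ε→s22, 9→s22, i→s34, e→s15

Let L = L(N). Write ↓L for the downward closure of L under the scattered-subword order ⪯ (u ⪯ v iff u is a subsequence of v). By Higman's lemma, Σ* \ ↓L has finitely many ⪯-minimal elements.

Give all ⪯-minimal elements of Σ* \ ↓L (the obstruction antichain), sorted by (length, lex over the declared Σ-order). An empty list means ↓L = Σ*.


|Q|=45, |F|=36, |δ|=203 (9 ε).
min D↑ (36 st, q0=0, F={27}): 0:9→1,a→0,x→0,e→2,i→3 1:9→1,a→1,x→1,e→4,i→5 2:9→4,a→2,x→2,e→2,i→6 3:9→7,a→8,x→3,e→9,i→3 4:9→4,a→4,x→4,e→4,i→10 5:9→5,a→11,x→5,e→12,i→5 6:9→13,a→14,x→6,e→6,i→15 7:9→7,a→8,x→7,e→16,i→5 8:9→8,a→8,x→8,e→17,i→11 9:9→16,a→17,x→9,e→9,i→6 10:9→10,a→18,x→10,e→10,i→19 11:9→11,a→11,x→20,e→21,i→11 12:9→12,a→21,x→12,e→12,i→10 13:9→13,a→14,x→13,e→13,i→19 14:9→14,a→14,x→14,e→14,i→22 15:9→23,a→24,x→15,e→25,i→15 16:9→16,a→17,x→16,e→16,i→10 17:9→17,a→17,x→17,e→17,i→18 18:9→18,a→18,x→20,e→18,i→22 19:9→19,a→22,x→19,e→26,i→19 20:9→20,a→20,x→20,e→27,i→20 21:9→21,a→21,x→20,e→21,i→18 22:9→22,a→22,x→20,e→28,i→22 23:9→23,a→24,x→23,e→29,i→19 24:9→24,a→24,x→24,e→30,i→22 25:9→31,a→30,x→25,e→25,i→25 26:9→32,a→28,x→26,e→26,i→26 27:9→27,a→27,x→27,e→27,i→27 28:9→33,a→28,x→34,e→28,i→28 29:9→31,a→30,x→29,e→29,i→26 30:9→31,a→30,x→30,e→30,i→28 31:9→31,a→31,x→31,e→31,i→27 32:9→32,a→33,x→32,e→32,i→27 33:9→33,a→33,x→35,e→33,i→27 34:9→35,a→34,x→34,e→27,i→34 35:9→35,a→35,x→35,e→27,i→27 [Hopcroft].
'9iaxe': run [43, 35, 21, 14, 7, 3] end={s16,s20,s28} rej; 5/5 single-dels accept.
'iaixe': N↓-sim [43, 39, 21, 14, 7, 3] end={s16,s20,s28} ∉↓L; 5/5 deletions ∈↓L.
'eiie9i': run [43, 36, 28, 21, 14, 7, 2] end={s20,s28} rej; 6/6 deletions ∈↓L.
3 obstructions.

A = [9iaxe, iaixe, eiie9i].


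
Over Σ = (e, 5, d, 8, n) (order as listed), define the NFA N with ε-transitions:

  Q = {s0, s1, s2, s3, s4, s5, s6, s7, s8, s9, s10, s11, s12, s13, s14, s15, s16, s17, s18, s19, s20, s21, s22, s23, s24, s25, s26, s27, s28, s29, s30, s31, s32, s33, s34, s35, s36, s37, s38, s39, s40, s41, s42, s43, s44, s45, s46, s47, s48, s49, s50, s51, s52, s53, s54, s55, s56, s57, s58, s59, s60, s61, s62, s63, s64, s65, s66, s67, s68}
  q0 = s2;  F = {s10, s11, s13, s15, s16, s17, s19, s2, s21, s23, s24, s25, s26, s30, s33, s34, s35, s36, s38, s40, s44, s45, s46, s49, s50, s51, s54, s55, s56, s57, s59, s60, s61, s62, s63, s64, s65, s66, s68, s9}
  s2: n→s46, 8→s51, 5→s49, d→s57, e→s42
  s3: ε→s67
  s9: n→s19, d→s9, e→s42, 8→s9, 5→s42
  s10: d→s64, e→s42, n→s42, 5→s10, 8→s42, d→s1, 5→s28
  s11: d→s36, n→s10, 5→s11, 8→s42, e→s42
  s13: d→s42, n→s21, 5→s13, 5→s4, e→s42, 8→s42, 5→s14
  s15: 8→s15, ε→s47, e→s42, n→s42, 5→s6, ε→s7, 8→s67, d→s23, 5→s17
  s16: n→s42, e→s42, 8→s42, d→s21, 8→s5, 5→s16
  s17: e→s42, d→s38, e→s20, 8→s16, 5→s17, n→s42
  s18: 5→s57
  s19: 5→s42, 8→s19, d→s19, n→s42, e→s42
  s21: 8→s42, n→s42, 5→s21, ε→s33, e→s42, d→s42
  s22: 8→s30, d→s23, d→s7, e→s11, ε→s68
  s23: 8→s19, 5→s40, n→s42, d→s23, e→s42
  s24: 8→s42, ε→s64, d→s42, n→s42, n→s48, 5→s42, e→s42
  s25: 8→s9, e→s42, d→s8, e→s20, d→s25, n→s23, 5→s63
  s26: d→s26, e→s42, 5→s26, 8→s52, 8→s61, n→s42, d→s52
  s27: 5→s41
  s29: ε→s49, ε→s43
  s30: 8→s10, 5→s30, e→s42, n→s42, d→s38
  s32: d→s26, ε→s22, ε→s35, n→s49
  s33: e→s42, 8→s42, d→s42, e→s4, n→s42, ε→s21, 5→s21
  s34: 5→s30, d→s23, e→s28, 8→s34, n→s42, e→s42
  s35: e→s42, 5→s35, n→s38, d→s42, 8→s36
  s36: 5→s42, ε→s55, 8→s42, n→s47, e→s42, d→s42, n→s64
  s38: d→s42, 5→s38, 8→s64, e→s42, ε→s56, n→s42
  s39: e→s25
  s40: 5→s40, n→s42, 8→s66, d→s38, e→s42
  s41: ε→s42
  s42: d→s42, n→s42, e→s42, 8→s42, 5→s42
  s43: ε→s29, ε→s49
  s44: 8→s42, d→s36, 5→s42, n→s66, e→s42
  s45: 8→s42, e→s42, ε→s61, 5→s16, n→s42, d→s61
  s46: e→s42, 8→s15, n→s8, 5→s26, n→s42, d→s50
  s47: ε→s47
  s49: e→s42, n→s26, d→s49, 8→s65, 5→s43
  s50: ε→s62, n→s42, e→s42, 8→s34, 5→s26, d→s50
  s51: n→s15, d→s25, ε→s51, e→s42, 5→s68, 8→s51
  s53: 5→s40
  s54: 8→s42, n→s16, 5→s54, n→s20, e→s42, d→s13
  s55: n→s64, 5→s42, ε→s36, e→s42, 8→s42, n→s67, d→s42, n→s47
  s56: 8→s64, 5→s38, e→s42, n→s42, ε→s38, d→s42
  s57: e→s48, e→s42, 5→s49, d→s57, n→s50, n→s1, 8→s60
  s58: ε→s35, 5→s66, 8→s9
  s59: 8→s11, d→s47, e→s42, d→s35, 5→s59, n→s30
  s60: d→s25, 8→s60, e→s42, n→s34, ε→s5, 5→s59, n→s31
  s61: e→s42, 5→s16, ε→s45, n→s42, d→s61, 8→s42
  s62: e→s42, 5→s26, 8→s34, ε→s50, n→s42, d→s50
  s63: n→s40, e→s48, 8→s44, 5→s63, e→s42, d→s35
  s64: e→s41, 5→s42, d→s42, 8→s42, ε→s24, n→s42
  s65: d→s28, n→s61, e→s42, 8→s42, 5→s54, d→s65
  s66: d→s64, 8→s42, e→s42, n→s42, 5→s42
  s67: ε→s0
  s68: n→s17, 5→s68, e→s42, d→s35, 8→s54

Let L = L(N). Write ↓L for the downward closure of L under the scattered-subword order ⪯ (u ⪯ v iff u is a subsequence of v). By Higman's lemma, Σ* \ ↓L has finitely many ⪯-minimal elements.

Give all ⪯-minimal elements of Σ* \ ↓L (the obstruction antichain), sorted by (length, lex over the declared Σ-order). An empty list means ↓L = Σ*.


Antichain: [e, nn, 588, 85dd, 8d85, d858d5].

|Q|=69, |F|=40, |δ|=271 (28 ε).
min D↑ (35 st, q0=0, F={1}): 0:e→1,5→2,d→3,8→4,n→5 1:e→1,5→1,d→1,8→1,n→1 2:e→1,5→2,d→2,8→6,n→7 3:e→1,5→2,d→3,8→8,n→9 4:e→1,5→10,d→11,8→4,n→12 5:e→1,5→7,d→9,8→12,n→1 6:e→1,5→13,d→6,8→1,n→14 7:e→1,5→7,d→7,8→14,n→1 8:e→1,5→15,d→11,8→8,n→16 9:e→1,5→7,d→9,8→16,n→1 10:e→1,5→10,d→17,8→13,n→18 11:e→1,5→19,d→11,8→20,n→21 12:e→1,5→18,d→21,8→12,n→1 13:e→1,5→13,d→22,8→1,n→23 14:e→1,5→23,d→14,8→1,n→1 15:e→1,5→15,d→17,8→24,n→25 16:e→1,5→25,d→21,8→16,n→1 17:e→1,5→17,d→1,8→26,n→27 18:e→1,5→18,d→27,8→23,n→1 19:e→1,5→19,d→17,8→28,n→29 20:e→1,5→1,d→20,8→20,n→30 21:e→1,5→29,d→21,8→30,n→1 22:e→1,5→22,d→1,8→1,n→31 23:e→1,5→23,d→31,8→1,n→1 24:e→1,5→24,d→26,8→1,n→32 25:e→1,5→25,d→27,8→32,n→1 26:e→1,5→1,d→1,8→1,n→33 27:e→1,5→27,d→1,8→33,n→1 28:e→1,5→1,d→26,8→1,n→34 29:e→1,5→29,d→27,8→34,n→1 30:e→1,5→1,d→30,8→30,n→1 31:e→1,5→31,d→1,8→1,n→1 32:e→1,5→32,d→33,8→1,n→1 33:e→1,5→1,d→1,8→1,n→1 34:e→1,5→1,d→33,8→1,n→1 [Hopcroft].
'e': run [59, 6] end={s20,s28,s4,s41,s42,s48} — reject; 1/1 deletions ∈↓L.
'nn': |S_i|=[59, 38, 3] end={s42,s48,s8} ∉↓L; 2/2 deletions ∈↓L.
'588': N↓-sim [59, 43, 29, 2] end={s42,s5} ∉↓L; 3/3 deletions ∈↓L.
'85dd': run [59, 50, 35, 19, 1] end={s42} — reject; 4/4 single-dels accept.
'8d85': N↓-sim [59, 50, 36, 15, 1] end={s42} — reject; 4/4 deletions ∈↓L.
'd858d5': N↓-sim [59, 51, 44, 32, 17, 11, 1] end={s42} ∉↓L; 6/6 del acc.
6 words, ⪯-incomp.


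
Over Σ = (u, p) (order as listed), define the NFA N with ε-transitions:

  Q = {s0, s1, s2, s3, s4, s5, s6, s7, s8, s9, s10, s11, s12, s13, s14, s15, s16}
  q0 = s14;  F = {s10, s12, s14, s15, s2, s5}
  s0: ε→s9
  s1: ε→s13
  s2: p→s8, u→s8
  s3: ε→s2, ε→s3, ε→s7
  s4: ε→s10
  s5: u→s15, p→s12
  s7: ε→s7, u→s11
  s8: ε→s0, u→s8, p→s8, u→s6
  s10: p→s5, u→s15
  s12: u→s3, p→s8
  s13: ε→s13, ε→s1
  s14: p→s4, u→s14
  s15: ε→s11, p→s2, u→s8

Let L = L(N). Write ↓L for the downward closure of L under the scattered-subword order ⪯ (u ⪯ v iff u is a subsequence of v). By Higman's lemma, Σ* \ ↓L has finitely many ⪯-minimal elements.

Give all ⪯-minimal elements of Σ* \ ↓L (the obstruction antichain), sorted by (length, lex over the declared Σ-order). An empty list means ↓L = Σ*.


|Q|=17, |F|=6, |δ|=27 (11 ε).
min D↑ (7 st, q0=0, F={4}): 0:u→0,p→1 1:u→2,p→3 2:u→4,p→5 3:u→2,p→6 4:u→4,p→4 5:u→4,p→4 6:u→5,p→4 (ε-aug+det+¬).
'puu': run [14, 13, 9, 5] end={s0,s11,s6,s8,s9} rej; 3/3 deletions ∈↓L.
'pupp': run [14, 13, 9, 5, 4] end={s0,s6,s8,s9} — reject; 4/4 single-dels accept.
'pppp': run [14, 13, 11, 9, 4] end={s0,s6,s8,s9} ∉↓L; 4/4 del acc.
3 words, ⪯-incomp.

Antichain: [puu, pupp, pppp].


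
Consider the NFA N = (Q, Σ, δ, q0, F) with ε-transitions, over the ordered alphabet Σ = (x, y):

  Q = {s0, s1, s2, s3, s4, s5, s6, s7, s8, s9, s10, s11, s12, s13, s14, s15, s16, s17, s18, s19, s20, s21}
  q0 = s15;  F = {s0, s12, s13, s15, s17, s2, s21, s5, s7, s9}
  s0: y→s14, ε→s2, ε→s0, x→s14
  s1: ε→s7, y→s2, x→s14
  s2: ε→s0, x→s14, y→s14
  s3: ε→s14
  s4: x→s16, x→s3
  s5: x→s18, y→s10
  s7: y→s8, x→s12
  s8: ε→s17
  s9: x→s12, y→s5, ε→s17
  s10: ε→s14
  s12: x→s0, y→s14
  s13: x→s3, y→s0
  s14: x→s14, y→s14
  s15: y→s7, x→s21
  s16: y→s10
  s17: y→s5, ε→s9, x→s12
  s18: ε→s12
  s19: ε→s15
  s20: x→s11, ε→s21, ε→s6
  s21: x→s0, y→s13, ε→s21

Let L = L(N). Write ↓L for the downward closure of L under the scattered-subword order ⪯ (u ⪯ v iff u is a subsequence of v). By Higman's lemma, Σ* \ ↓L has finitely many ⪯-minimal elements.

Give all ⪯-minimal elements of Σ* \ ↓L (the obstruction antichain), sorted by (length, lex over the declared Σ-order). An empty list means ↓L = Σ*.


min(Σ*\↓L) = [xxx, xxy, xyx, yxy, xyyy, yyyy].

|Q|=22, |F|=10, |δ|=42 (14 ε).
min D↑ (9 st, q0=0, F={7}): 0:x→1,y→2 1:x→3,y→4 2:x→5,y→6 3:x→7,y→7 4:x→7,y→3 5:x→3,y→7 6:x→5,y→8 7:x→7,y→7 8:x→5,y→7.
'xxx': |S_i|=[15, 8, 4, 1] end={s14} — reject; 3/3 single-dels accept.
'xxy': |S_i|=[15, 8, 4, 1] end={s14} — reject; 3/3 single-dels accept.
'xyx': run [15, 8, 5, 2] end={s14,s3} rej; 3/3 single-dels accept.
'yxy': |S_i|=[15, 13, 6, 1] end={s14} — reject; 3/3 deletions ∈↓L.
'xyyy': N↓-sim [15, 8, 5, 3, 1] end={s14} rej; 4/4 deletions ∈↓L.
'yyyy': |S_i|=[15, 13, 10, 7, 2] end={s10,s14} ∉↓L; 4/4 deletions ∈↓L.
6 obstructions.


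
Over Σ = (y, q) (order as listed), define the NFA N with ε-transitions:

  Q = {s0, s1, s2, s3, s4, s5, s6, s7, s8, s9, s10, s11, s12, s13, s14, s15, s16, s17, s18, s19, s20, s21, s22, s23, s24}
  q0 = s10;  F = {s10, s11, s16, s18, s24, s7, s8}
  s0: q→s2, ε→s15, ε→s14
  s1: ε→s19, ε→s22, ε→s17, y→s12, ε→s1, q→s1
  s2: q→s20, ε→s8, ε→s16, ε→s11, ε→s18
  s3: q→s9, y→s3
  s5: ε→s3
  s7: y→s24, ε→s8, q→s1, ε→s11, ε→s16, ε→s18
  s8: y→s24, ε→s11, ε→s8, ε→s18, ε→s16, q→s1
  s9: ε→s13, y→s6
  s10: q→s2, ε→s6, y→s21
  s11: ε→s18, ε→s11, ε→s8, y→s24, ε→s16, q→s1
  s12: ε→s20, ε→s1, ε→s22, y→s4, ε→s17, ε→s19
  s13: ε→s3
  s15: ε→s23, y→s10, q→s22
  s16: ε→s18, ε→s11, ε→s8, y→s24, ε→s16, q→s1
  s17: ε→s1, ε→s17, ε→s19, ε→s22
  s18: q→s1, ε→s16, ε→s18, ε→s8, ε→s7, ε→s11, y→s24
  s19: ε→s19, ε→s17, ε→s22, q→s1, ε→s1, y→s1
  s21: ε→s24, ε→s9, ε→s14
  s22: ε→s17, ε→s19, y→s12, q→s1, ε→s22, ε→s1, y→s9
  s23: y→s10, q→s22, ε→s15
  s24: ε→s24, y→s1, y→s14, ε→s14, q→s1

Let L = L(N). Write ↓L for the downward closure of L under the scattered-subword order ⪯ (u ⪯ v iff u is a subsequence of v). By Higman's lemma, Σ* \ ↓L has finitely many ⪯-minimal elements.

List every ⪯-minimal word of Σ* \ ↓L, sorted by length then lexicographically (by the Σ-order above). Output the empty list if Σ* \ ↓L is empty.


A = [yy, yq, qq].

|Q|=25, |F|=7, |δ|=91 (59 ε).
min D↑ (4 st, q0=0, F={3}): 0:y→1,q→2 1:y→3,q→3 2:y→1,q→3 3:y→3,q→3 (ε-aug+det+¬).
'yy': run [21, 14, 12] end={s1,s12,s13,s14,s17,s19,s20,s22,s3,s4,s6,s9} rej; 2/2 single-dels accept.
'yq': |S_i|=[21, 14, 11] end={s1,s12,s13,s17,s19,s20,s22,s3,s4,s6,s9} rej; 2/2 deletions ∈↓L.
'qq': N↓-sim [21, 19, 11] end={s1,s12,s13,s17,s19,s20,s22,s3,s4,s6,s9} ∉↓L; 2/2 single-dels accept.
3 minimals (antichain).


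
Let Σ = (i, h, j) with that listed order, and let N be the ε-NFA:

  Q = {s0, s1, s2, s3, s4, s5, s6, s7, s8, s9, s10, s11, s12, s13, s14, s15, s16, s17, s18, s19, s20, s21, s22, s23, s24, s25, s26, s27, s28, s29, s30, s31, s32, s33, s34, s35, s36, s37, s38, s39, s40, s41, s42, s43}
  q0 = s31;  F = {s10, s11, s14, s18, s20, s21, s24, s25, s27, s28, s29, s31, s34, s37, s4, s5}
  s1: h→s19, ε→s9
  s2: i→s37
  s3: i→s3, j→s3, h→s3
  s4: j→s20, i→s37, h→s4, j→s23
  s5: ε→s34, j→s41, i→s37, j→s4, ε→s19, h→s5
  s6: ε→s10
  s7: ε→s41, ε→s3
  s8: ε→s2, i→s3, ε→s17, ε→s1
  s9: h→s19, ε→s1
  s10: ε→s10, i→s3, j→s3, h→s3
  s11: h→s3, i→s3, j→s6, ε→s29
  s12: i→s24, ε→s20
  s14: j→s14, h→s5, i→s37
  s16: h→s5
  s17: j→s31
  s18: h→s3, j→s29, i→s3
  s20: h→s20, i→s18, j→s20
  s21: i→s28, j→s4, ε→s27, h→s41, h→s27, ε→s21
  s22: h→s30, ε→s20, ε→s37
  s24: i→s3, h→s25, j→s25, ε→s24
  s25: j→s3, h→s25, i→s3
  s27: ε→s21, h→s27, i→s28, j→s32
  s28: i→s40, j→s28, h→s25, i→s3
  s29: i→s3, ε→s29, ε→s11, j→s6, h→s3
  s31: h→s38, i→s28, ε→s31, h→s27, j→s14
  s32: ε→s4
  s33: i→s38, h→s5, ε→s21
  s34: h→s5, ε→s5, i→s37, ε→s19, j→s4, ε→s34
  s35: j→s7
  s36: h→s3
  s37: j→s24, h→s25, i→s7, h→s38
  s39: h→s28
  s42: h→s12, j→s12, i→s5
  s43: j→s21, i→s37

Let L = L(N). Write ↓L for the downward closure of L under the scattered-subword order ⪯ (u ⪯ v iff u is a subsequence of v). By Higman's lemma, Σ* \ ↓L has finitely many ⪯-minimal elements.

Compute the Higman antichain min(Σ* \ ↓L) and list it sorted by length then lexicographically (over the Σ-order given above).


Antichain: [ii, ihj, hjjih, jijjj].

|Q|=44, |F|=16, |δ|=102 (27 ε).
min D↑ (14 st, q0=0, F={4}): 0:i→1,h→2,j→3 1:i→4,h→5,j→1 2:i→1,h→2,j→6 3:i→7,h→8,j→3 4:i→4,h→4,j→4 5:i→4,h→5,j→4 6:i→7,h→6,j→9 7:i→4,h→5,j→10 8:i→7,h→8,j→6 9:i→11,h→9,j→9 10:i→4,h→5,j→5 11:i→4,h→4,j→12 12:i→4,h→4,j→13 13:i→4,h→4,j→4.
'ii': |S_i|=[25, 14, 4] end={s3,s40,s41,s7} rej; 2/2 single-dels accept.
'ihj': |S_i|=[25, 14, 3, 1] end={s3} rej; 3/3 single-dels accept.
'hjjih': run [25, 23, 18, 12, 7, 1] end={s3} — reject; 5/5 del acc.
'jijjj': run [25, 22, 13, 7, 4, 1] end={s3} — reject; 5/5 del acc.
4 obstructions.


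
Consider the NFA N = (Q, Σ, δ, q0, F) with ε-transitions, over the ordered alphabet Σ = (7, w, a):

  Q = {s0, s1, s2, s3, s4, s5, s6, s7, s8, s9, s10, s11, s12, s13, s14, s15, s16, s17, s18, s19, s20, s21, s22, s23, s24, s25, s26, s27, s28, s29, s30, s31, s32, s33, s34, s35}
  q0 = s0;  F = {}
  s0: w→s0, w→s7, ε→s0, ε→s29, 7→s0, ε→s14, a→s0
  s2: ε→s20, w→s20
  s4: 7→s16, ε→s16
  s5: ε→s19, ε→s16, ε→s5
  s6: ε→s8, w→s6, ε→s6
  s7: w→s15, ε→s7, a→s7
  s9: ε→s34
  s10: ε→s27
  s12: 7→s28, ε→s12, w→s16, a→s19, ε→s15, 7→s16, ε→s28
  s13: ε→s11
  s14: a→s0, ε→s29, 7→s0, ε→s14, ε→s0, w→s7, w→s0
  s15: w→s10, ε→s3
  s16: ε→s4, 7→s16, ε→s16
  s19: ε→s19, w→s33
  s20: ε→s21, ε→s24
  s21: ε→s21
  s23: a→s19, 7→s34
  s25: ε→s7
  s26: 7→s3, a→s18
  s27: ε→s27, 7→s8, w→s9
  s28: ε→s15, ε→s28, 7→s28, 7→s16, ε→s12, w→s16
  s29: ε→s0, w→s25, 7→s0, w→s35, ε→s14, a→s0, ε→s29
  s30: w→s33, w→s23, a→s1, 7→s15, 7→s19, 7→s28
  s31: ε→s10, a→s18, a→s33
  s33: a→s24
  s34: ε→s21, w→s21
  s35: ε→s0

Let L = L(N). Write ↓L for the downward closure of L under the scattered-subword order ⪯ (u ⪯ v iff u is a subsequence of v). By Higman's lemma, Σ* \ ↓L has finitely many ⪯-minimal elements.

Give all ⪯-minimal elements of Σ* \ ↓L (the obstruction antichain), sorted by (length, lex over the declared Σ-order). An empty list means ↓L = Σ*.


A = [ε].

|Q|=36, |F|=0, |δ|=81 (38 ε).
min D↑ (1 st, q0=0, F={0}): 0:7→0,w→0,a→0.
ε ∈ L(D↑) — L = ∅.


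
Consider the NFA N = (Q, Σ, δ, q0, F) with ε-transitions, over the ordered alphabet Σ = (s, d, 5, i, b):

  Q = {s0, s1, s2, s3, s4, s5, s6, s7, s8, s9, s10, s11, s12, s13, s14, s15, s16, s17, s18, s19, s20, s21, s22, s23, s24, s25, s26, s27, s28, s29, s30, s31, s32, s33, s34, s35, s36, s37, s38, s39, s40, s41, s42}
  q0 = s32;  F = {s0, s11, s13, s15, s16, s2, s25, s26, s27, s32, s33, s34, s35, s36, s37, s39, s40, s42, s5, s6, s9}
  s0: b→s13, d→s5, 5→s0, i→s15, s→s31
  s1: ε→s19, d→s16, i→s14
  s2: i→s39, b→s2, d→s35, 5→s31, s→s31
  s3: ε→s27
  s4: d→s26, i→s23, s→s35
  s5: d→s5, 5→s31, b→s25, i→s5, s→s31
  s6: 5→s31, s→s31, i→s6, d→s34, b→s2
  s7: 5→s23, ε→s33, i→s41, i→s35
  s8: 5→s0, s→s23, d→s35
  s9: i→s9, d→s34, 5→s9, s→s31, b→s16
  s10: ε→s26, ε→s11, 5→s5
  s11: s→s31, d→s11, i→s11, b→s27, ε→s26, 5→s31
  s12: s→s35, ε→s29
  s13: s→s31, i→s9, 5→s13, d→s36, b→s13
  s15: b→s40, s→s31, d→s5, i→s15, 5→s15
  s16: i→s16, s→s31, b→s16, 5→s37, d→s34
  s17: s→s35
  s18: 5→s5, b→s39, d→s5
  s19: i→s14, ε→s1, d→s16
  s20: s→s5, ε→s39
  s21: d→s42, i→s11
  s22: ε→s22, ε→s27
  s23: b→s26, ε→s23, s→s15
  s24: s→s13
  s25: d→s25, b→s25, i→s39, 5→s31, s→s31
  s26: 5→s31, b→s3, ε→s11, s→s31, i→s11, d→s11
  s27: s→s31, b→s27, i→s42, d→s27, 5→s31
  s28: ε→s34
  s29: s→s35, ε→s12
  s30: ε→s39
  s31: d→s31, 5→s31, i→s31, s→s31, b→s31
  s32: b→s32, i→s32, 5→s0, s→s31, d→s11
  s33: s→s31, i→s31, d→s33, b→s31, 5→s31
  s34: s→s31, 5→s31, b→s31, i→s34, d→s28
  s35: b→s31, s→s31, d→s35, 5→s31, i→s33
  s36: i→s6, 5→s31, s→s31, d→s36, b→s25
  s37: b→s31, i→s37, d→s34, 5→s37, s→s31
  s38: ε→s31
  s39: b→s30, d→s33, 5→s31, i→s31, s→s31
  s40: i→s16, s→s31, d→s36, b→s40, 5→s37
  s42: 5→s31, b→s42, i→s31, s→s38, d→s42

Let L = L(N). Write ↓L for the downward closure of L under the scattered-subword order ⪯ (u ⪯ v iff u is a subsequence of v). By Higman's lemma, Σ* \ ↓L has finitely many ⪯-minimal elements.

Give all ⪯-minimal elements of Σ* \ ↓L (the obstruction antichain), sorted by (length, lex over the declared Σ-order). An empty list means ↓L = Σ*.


Antichain: [s, d5, dbii, 5ib5b, 5bidb].

|Q|=43, |F|=21, |δ|=153 (17 ε).
min D↑ (21 st, q0=0, F={1}): 0:s→1,d→2,5→3,i→0,b→0 1:s→1,d→1,5→1,i→1,b→1 2:s→1,d→2,5→1,i→2,b→4 3:s→1,d→5,5→3,i→6,b→7 4:s→1,d→4,5→1,i→8,b→4 5:s→1,d→5,5→1,i→5,b→9 6:s→1,d→5,5→6,i→6,b→10 7:s→1,d→11,5→7,i→12,b→7 8:s→1,d→8,5→1,i→1,b→8 9:s→1,d→9,5→1,i→13,b→9 10:s→1,d→11,5→14,i→15,b→10 11:s→1,d→11,5→1,i→16,b→9 12:s→1,d→17,5→12,i→12,b→15 13:s→1,d→18,5→1,i→1,b→13 14:s→1,d→17,5→14,i→14,b→1 15:s→1,d→17,5→14,i→15,b→15 16:s→1,d→17,5→1,i→16,b→19 17:s→1,d→17,5→1,i→17,b→1 18:s→1,d→18,5→1,i→1,b→1 19:s→1,d→20,5→1,i→13,b→19 20:s→1,d→20,5→1,i→18,b→1.
's': |S_i|=[26, 2] end={s31,s38} — reject; 1/1 deletions ∈↓L.
'd5': N↓-sim [26, 18, 1] end={s31} rej; 2/2 del acc.
'dbii': |S_i|=[26, 18, 11, 6, 1] end={s31} rej; 4/4 single-dels accept.
'5ib5b': run [26, 19, 17, 14, 4, 1] end={s31} ∉↓L; 5/5 deletions ∈↓L.
'5bidb': run [26, 19, 16, 12, 5, 1] end={s31} — reject; 5/5 single-dels accept.
5 obstructions.


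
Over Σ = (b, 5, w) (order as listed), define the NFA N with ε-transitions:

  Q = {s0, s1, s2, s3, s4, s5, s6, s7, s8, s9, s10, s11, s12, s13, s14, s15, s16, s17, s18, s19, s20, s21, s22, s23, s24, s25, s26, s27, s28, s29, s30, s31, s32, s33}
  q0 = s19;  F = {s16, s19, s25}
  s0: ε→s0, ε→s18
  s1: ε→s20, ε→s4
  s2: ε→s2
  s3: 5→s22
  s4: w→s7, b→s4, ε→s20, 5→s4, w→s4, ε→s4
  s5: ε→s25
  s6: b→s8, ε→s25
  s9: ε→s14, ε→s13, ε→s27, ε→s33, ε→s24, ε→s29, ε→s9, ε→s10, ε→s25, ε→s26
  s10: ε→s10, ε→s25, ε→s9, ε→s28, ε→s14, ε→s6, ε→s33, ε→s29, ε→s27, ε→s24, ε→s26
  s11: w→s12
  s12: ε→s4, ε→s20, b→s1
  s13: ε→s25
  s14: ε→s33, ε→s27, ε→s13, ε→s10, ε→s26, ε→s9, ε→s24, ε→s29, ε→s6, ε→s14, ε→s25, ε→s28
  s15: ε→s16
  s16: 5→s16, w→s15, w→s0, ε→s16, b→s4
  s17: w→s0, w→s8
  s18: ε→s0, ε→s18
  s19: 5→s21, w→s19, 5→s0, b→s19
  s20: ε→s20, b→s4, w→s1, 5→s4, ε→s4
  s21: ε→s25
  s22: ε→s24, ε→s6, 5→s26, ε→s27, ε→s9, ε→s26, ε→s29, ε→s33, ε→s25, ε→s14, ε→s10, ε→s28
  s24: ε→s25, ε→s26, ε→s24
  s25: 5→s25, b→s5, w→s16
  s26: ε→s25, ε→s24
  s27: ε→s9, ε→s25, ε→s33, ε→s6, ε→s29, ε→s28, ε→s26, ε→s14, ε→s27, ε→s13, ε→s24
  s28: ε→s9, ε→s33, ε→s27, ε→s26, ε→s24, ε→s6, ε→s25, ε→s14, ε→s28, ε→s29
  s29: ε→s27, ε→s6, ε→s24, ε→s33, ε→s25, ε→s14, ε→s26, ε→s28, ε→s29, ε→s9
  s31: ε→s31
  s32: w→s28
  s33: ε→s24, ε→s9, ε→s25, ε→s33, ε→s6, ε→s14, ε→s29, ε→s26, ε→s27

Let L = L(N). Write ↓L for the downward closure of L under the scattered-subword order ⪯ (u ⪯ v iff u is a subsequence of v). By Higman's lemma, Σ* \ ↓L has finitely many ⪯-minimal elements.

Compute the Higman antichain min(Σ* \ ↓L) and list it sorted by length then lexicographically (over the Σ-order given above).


min(Σ*\↓L) = [5wb].

|Q|=34, |F|=3, |δ|=135 (109 ε).
min D↑ (4 st, q0=0, F={3}): 0:b→0,5→1,w→0 1:b→1,5→1,w→2 2:b→3,5→2,w→2 3:b→3,5→3,w→3 [Hopcroft].
'5wb': run [12, 11, 8, 4] end={s1,s20,s4,s7} — reject; 3/3 deletions ∈↓L.
1 obstructions.


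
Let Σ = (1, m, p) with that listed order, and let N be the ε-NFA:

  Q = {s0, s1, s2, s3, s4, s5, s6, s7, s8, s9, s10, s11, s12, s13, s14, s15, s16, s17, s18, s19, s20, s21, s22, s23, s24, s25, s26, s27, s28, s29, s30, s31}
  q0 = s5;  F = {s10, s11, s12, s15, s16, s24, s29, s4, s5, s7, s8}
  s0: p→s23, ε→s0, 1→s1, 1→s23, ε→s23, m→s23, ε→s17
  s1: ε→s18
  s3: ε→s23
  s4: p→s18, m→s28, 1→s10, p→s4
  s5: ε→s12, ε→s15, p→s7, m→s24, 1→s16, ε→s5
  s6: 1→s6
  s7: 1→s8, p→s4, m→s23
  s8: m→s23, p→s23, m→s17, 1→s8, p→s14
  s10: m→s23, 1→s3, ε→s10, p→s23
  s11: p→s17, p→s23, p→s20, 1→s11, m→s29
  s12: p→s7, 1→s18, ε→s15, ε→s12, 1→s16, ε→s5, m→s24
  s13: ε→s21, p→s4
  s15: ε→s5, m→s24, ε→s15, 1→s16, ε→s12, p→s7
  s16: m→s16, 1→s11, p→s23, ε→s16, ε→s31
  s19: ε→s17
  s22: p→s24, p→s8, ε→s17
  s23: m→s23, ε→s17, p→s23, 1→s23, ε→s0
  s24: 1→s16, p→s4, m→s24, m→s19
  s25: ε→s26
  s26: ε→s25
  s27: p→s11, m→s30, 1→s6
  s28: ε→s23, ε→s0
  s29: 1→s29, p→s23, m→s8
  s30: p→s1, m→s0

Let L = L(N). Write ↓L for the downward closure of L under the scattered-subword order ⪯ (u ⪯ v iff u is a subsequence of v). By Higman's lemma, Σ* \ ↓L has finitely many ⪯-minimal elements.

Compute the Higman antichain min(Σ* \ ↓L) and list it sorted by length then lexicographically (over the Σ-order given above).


A = [1p, pm, mp11, pp11, 11mmm].

|Q|=32, |F|=11, |δ|=82 (26 ε).
min D↑ (10 st, q0=0, F={5}): 0:1→1,m→2,p→3 1:1→4,m→1,p→5 2:1→1,m→2,p→6 3:1→7,m→5,p→6 4:1→4,m→8,p→5 5:1→5,m→5,p→5 6:1→9,m→5,p→6 7:1→7,m→5,p→5 8:1→8,m→7,p→5 9:1→5,m→5,p→5 [Hopcroft].
'1p': run [22, 14, 7] end={s0,s1,s14,s17,s18,s20,s23} ∉↓L; 2/2 deletions ∈↓L.
'pm': |S_i|=[22, 13, 6] end={s0,s1,s17,s18,s23,s28} ∉↓L; 2/2 deletions ∈↓L.
'mp11': run [22, 18, 11, 7, 6] end={s0,s1,s17,s18,s23,s3} — reject; 4/4 del acc.
'pp11': run [22, 13, 10, 7, 6] end={s0,s1,s17,s18,s23,s3} ∉↓L; 4/4 del acc.
'11mmm': run [22, 14, 11, 8, 7, 5] end={s0,s1,s17,s18,s23} rej; 5/5 del acc.
5 obstructions.


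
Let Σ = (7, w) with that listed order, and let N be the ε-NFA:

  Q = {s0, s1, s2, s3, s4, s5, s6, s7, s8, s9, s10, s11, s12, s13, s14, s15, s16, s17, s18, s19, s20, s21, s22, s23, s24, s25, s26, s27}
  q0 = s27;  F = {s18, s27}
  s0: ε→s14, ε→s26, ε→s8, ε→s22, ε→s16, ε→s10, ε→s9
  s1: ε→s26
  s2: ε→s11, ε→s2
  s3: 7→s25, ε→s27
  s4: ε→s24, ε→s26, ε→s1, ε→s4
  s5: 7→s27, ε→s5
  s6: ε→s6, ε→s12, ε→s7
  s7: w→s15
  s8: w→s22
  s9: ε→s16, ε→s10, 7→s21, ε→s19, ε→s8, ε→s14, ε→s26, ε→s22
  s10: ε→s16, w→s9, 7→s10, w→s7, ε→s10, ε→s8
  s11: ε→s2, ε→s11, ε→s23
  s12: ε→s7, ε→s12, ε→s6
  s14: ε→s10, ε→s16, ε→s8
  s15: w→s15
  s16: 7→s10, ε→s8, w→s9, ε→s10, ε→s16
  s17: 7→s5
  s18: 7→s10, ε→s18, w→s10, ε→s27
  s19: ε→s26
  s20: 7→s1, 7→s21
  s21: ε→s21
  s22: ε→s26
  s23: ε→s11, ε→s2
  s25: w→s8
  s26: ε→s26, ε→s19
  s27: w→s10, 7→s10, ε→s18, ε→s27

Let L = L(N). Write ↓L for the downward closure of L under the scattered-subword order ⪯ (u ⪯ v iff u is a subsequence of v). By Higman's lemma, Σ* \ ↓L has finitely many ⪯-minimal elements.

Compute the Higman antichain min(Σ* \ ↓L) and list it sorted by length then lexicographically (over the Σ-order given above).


|Q|=28, |F|=2, |δ|=71 (52 ε).
min D↑ (2 st, q0=0, F={1}): 0:7→1,w→1 1:7→1,w→1.
'7': run [13, 11] end={s10,s14,s15,s16,s19,s21,s22,s26,s7,s8,s9} — reject; 1/1 deletions ∈↓L.
'w': N↓-sim [13, 11] end={s10,s14,s15,s16,s19,s21,s22,s26,s7,s8,s9} rej; 1/1 single-dels accept.
2 words, ⪯-incomp.

min(Σ*\↓L) = [7, w].


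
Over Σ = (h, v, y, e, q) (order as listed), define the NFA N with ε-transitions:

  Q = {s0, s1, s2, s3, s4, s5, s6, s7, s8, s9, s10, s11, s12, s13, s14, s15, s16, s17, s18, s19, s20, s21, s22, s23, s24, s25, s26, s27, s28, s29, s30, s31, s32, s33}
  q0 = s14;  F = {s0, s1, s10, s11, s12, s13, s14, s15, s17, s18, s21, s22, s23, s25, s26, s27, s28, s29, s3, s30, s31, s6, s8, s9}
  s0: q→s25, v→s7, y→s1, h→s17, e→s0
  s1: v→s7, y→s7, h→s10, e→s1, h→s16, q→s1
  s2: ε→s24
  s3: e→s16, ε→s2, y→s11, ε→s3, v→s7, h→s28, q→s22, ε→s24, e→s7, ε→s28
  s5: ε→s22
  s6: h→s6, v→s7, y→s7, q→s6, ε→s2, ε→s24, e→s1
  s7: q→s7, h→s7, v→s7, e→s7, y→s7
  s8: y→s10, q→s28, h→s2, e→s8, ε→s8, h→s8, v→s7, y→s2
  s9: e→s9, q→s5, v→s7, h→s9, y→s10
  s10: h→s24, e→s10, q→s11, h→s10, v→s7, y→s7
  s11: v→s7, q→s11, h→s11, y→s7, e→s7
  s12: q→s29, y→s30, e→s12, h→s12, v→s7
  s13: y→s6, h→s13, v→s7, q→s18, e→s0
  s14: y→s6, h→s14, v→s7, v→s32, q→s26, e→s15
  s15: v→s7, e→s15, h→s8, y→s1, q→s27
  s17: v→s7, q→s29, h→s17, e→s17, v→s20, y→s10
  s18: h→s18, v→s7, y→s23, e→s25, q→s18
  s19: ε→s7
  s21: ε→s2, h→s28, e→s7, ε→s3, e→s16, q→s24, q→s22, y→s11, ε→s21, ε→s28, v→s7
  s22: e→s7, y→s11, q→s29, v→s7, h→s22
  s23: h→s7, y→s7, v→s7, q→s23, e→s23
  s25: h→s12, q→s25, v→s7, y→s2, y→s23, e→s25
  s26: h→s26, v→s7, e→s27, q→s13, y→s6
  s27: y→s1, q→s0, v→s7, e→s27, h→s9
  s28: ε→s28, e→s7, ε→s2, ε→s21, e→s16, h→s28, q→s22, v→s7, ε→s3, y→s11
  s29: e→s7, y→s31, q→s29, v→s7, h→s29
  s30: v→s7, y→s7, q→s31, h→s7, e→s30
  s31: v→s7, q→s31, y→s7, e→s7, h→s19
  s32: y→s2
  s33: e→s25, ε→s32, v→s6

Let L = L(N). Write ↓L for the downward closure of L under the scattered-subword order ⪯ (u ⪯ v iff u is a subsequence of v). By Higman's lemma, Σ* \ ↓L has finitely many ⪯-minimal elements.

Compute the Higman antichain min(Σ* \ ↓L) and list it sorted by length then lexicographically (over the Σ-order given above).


min(Σ*\↓L) = [v, yy, ehqe, qqqyh].

|Q|=34, |F|=24, |δ|=158 (19 ε).
min D↑ (23 st, q0=0, F={1}): 0:h→0,v→1,y→2,e→3,q→4 1:h→1,v→1,y→1,e→1,q→1 2:h→2,v→1,y→1,e→5,q→2 3:h→6,v→1,y→5,e→3,q→7 4:h→4,v→1,y→2,e→7,q→8 5:h→9,v→1,y→1,e→5,q→5 6:h→6,v→1,y→9,e→6,q→10 7:h→11,v→1,y→5,e→7,q→12 8:h→8,v→1,y→2,e→12,q→13 9:h→9,v→1,y→1,e→9,q→14 10:h→10,v→1,y→14,e→1,q→15 11:h→11,v→1,y→9,e→11,q→15 12:h→16,v→1,y→5,e→12,q→17 13:h→13,v→1,y→18,e→17,q→13 14:h→14,v→1,y→1,e→1,q→14 15:h→15,v→1,y→14,e→1,q→19 16:h→16,v→1,y→9,e→16,q→19 17:h→20,v→1,y→18,e→17,q→17 18:h→1,v→1,y→1,e→18,q→18 19:h→19,v→1,y→21,e→1,q→19 20:h→20,v→1,y→22,e→20,q→19 21:h→1,v→1,y→1,e→1,q→21 22:h→1,v→1,y→1,e→22,q→21 [Hopcroft].
'v': N↓-sim [32, 5] end={s2,s20,s24,s32,s7} ∉↓L; 1/1 del acc.
'yy': |S_i|=[32, 12, 1] end={s7} — reject; 2/2 del acc.
'ehqe': |S_i|=[32, 26, 20, 13, 2] end={s16,s7} — reject; 4/4 deletions ∈↓L.
'qqqyh': N↓-sim [32, 28, 22, 16, 7, 2] end={s19,s7} — reject; 5/5 single-dels accept.
4 words, ⪯-incomp.


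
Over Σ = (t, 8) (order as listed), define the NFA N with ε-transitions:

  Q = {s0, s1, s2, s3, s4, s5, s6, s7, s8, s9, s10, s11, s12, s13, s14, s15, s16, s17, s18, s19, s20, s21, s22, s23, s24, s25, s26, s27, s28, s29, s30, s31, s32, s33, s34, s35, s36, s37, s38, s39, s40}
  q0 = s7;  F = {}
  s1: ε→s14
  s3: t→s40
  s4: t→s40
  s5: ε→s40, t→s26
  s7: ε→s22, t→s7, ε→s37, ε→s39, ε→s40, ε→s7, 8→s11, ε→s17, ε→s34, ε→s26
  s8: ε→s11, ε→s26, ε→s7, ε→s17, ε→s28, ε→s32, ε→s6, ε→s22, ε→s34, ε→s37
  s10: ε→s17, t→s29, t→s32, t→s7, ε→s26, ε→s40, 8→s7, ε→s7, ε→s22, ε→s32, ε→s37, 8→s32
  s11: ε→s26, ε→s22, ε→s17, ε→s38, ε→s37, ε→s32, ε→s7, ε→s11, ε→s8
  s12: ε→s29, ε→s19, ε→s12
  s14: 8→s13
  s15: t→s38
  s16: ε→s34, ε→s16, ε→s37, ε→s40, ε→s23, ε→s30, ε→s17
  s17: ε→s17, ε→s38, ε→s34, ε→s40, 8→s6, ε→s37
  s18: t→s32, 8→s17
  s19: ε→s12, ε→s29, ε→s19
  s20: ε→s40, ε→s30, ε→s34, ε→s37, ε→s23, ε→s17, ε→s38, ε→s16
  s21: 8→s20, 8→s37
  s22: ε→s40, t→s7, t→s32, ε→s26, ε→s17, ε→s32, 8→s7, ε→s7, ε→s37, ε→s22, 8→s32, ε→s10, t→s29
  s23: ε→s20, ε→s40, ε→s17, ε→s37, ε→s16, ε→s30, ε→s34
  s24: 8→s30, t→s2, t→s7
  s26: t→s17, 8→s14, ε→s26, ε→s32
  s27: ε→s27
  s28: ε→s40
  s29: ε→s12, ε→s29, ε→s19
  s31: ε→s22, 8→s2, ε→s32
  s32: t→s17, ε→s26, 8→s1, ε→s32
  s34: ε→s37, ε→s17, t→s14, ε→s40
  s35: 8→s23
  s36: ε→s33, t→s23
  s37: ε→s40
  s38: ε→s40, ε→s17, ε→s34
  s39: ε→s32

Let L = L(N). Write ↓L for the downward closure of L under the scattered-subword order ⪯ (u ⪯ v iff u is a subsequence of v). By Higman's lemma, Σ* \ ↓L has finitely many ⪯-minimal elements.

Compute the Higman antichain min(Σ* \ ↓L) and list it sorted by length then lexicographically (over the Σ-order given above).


|Q|=41, |F|=0, |δ|=130 (97 ε).
min D↑ (1 st, q0=0, F={0}): 0:t→0,8→0 [Hopcroft].
ε ∈ L(D↑) — L = ∅.

min(Σ*\↓L) = [ε].


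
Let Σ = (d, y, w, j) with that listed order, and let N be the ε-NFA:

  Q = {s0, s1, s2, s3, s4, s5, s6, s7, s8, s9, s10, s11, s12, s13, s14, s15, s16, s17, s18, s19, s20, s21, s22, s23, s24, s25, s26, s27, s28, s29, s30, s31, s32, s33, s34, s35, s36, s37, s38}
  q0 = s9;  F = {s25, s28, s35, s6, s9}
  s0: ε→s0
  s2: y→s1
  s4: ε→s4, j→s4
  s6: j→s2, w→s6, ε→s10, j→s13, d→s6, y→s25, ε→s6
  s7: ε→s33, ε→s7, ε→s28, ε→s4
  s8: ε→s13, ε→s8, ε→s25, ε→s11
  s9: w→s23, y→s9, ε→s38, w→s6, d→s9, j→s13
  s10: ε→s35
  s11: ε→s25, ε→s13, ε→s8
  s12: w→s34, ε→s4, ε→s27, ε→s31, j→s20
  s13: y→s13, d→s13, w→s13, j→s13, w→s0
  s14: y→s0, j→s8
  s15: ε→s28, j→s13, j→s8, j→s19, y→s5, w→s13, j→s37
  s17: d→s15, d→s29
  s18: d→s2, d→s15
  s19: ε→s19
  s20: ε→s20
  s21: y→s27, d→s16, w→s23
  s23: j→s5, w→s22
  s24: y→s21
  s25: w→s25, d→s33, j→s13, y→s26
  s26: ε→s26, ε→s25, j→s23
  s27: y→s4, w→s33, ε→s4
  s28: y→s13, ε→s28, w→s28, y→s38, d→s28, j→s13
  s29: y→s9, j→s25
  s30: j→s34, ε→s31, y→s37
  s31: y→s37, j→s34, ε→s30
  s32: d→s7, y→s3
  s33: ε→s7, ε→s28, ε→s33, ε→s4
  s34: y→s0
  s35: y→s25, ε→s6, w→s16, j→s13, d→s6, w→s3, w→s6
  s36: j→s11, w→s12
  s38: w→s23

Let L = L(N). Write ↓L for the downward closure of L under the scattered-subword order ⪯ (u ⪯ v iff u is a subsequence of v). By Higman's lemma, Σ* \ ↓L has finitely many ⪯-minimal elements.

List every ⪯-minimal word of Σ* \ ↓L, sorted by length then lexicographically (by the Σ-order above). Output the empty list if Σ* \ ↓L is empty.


A = [j, wydy].

|Q|=39, |F|=5, |δ|=101 (34 ε).
min D↑ (5 st, q0=0, F={2}): 0:d→0,y→0,w→1,j→2 1:d→1,y→3,w→1,j→2 2:d→2,y→2,w→2,j→2 3:d→4,y→3,w→3,j→2 4:d→4,y→2,w→4,j→2 [Hopcroft].
'j': |S_i|=[20, 8] end={s0,s1,s13,s2,s22,s23,s4,s5} rej; 1/1 del acc.
'wydy': run [20, 19, 13, 10, 6] end={s0,s13,s22,s23,s38,s5} ∉↓L; 4/4 single-dels accept.
2 minimals (antichain).
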